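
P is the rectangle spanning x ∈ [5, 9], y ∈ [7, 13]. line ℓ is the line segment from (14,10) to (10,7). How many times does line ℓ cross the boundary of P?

The segment lies entirely outside P and never meets its boundary.

0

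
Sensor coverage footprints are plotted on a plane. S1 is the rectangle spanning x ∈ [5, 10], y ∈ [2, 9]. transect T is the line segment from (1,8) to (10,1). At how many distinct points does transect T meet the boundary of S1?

The segment meets the boundary at (8.714,2), (5,4.889).

2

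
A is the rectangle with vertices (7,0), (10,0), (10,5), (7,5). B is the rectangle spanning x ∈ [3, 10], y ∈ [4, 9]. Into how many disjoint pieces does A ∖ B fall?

A ∖ B is a single connected region.

1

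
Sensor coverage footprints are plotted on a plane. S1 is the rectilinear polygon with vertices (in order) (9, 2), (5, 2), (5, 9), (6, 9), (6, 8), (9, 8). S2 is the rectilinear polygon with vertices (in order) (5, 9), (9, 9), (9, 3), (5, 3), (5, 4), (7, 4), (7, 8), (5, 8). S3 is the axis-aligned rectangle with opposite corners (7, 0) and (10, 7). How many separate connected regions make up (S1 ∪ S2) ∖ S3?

(S1 ∪ S2) ∖ S3 is a single connected region.

1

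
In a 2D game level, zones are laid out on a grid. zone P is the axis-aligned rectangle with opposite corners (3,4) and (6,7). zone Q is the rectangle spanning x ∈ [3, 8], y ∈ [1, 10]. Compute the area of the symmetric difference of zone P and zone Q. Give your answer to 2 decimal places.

36.00

|zone P∩zone Q|: x∈[3,6], y∈[4,7] → 3·3 = 9.
|zone P △ zone Q| = |zone P| + |zone Q| − 2·|zone P∩zone Q| = 9 + 45 − 18 = 36.00.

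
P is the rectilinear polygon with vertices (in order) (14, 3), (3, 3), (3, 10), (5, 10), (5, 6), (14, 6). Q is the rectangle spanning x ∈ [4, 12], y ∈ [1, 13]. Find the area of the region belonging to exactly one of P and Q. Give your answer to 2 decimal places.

81.00

|P| = 41, |Q| = 96, |P∩Q| = 28.
|P △ Q| = |P| + |Q| − 2·|P∩Q| = 41 + 96 − 56 = 81.00.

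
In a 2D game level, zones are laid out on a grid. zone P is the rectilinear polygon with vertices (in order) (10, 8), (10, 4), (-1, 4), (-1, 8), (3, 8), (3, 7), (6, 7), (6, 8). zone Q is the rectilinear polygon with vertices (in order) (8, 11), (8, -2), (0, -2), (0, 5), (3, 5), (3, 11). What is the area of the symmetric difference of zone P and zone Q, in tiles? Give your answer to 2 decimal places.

|zone P| = 41, |zone Q| = 86, |zone P∩zone Q| = 20.
|zone P △ zone Q| = |zone P| + |zone Q| − 2·|zone P∩zone Q| = 41 + 86 − 40 = 87.00.

87.00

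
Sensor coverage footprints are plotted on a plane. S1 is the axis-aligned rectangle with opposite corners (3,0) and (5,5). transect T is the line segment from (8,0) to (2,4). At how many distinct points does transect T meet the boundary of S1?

2

The segment meets the boundary at (3,3.333), (5,2).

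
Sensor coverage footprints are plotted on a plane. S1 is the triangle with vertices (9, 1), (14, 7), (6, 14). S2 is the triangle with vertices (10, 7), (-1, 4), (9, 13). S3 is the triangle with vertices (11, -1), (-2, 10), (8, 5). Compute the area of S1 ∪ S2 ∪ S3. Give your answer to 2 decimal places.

By inclusion–exclusion:
Individual areas: |S1| = 41.5, |S2| = 34.5, |S3| = 22.5.
|S1∩S2| = 12.3322.
|S1∩S3| = 1.4821.
|S2∩S3| = 4.5059.
|S1∩S2∩S3| = 0.
|S1 ∪ S2 ∪ S3| = 98.5 − 18.3202 + 0 = 80.18.

80.18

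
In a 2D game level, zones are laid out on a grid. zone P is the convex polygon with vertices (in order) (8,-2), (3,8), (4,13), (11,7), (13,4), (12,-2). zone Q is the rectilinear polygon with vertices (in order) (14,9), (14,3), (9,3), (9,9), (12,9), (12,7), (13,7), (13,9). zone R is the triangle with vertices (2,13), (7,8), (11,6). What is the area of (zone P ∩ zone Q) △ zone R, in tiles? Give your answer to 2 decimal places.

18.52

|zone P ∩ zone Q| = 14.631.
|(zone P ∩ zone Q) ∩ zone R| = 0.5556.
|(zone P ∩ zone Q) △ zone R| = 14.631 + 5 − 1.1111 = 18.52.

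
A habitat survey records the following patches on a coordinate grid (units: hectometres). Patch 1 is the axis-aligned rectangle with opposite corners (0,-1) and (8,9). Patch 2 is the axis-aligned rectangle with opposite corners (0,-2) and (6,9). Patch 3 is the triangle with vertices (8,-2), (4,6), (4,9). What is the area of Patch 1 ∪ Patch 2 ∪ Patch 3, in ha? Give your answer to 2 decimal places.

By inclusion–exclusion:
Individual areas: |Patch 1| = 80, |Patch 2| = 66, |Patch 3| = 6.
|Patch 1∩Patch 2|: x∈[0,6], y∈[-1,9] → 6·10 = 60.
|Patch 1∩Patch 3| = 5.9318.
|Patch 2∩Patch 3| = 4.5.
|Patch 1∩Patch 2∩Patch 3| = 4.5.
|Patch 1 ∪ Patch 2 ∪ Patch 3| = 152 − 70.4318 + 4.5 = 86.07.

86.07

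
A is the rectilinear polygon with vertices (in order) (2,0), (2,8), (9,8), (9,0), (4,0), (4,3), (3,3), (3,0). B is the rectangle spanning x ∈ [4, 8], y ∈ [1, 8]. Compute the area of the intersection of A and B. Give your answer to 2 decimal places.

28.00

The intersection is the polygon with vertices (8,8), (8,1), (4,1), (4,3), (4,8).
By the shoelace formula its area is 28.00.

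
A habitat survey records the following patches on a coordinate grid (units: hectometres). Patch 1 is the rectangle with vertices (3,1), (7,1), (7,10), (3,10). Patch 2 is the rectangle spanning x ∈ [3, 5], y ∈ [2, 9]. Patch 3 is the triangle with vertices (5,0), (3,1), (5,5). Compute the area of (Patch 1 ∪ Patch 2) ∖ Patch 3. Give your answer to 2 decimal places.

|Patch 1 ∪ Patch 2| = 36.
|(Patch 1 ∪ Patch 2) ∩ Patch 3| = 4.
|(Patch 1 ∪ Patch 2) ∖ Patch 3| = 36 − 4 = 32.00.

32.00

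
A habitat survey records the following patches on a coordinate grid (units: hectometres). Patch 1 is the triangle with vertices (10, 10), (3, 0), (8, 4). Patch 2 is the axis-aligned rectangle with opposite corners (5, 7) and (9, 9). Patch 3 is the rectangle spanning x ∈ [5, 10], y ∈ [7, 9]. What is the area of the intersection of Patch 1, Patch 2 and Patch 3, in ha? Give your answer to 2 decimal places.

The intersection is the polygon with vertices (9,7), (7.9,7), (9,8.571).
By the shoelace formula its area is 0.86.

0.86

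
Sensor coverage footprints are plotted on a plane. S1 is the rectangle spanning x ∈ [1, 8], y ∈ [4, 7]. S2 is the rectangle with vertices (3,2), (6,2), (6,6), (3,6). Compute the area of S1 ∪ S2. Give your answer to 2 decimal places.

By inclusion–exclusion:
Individual areas: |S1| = 21, |S2| = 12.
|S1∩S2|: x∈[3,6], y∈[4,6] → 3·2 = 6.
|S1 ∪ S2| = 33 − 6 = 27.00.

27.00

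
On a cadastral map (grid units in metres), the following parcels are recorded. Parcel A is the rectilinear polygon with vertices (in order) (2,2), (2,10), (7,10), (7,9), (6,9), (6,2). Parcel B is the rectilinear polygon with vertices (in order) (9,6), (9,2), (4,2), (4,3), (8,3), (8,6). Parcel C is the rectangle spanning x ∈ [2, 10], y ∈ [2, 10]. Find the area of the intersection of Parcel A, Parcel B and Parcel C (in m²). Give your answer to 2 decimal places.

The intersection is the polygon with vertices (4,2), (4,3), (6,3), (6,2).
By the shoelace formula its area is 2.00.

2.00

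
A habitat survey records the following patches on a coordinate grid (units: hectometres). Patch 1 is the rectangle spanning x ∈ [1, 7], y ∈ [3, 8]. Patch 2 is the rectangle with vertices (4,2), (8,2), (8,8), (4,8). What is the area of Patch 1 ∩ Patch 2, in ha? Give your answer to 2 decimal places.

15.00

|Patch 1∩Patch 2|: x∈[4,7], y∈[3,8] → 3·5 = 15.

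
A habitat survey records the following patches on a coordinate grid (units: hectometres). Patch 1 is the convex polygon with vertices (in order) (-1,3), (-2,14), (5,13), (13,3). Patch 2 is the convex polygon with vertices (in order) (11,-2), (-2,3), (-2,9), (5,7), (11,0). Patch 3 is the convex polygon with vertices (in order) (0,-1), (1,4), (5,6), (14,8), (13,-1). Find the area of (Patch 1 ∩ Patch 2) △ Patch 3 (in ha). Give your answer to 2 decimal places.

102.33

|Patch 1 ∩ Patch 2| = 37.5238.
|(Patch 1 ∩ Patch 2) ∩ Patch 3| = 14.5971.
|(Patch 1 ∩ Patch 2) △ Patch 3| = 37.5238 + 94 − 29.1943 = 102.33.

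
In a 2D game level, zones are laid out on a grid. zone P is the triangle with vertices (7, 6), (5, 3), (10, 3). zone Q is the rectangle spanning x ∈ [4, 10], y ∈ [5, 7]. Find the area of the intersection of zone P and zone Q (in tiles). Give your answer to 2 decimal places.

The intersection is the polygon with vertices (7,6), (8,5), (6.333,5).
By the shoelace formula its area is 0.83.

0.83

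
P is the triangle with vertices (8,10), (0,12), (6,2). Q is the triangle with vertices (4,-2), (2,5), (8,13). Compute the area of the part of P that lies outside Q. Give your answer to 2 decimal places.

|P| = 34, |P∩Q| = 13.5595.
|P ∖ Q| = |P| − |P∩Q| = 34 − 13.5595 = 20.44.

20.44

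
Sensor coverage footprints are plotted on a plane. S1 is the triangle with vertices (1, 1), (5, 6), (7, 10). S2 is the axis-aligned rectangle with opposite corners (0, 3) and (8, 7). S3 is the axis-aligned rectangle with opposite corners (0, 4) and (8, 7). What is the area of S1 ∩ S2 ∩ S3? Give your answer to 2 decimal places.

The intersection is the polygon with vertices (3.4,4), (3,4), (5,7), (5.5,7), (5,6).
By the shoelace formula its area is 1.65.

1.65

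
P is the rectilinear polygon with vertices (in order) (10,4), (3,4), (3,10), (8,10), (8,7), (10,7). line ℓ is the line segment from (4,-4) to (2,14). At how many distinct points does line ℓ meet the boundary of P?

2

The segment meets the boundary at (3,5), (3.111,4).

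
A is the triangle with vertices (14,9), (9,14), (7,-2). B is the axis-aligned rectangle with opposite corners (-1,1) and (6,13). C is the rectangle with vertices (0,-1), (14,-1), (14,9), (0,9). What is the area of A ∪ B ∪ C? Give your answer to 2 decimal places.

By inclusion–exclusion:
Individual areas: |A| = 45, |B| = 84, |C| = 140.
|A∩B| = 0.
|A∩C| = 30.6818.
|B∩C|: x∈[0,6], y∈[1,9] → 6·8 = 48.
|A∩B∩C| = 0.
|A ∪ B ∪ C| = 269 − 78.6818 + 0 = 190.32.

190.32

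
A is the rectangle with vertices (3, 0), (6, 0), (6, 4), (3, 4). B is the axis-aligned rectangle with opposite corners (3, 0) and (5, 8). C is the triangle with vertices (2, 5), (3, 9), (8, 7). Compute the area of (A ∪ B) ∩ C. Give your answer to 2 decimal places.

4.67

The region (A ∪ B) ∩ C is the polygon with vertices (3,8), (5,8), (5,6), (3,5.333).
By the shoelace formula its area is 4.67.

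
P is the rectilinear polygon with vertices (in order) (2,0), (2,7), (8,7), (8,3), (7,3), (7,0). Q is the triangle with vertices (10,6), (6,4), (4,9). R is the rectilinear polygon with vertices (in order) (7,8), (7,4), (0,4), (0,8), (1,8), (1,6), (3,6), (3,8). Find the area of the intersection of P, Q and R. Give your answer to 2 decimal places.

The intersection is the polygon with vertices (6,4), (4.8,7), (7,7), (7,4.5).
By the shoelace formula its area is 4.55.

4.55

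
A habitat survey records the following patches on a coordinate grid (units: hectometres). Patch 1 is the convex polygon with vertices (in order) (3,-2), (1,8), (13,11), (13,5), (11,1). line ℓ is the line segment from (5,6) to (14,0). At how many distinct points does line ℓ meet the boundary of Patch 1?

1

The segment meets the boundary at (11.375,1.75).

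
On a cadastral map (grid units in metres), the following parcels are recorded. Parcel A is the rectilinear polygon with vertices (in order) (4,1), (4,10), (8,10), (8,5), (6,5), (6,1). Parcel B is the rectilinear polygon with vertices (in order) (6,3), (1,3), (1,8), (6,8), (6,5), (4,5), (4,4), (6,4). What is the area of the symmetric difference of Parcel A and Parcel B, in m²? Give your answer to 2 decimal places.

|Parcel A| = 28, |Parcel B| = 23, |Parcel A∩Parcel B| = 8.
|Parcel A △ Parcel B| = |Parcel A| + |Parcel B| − 2·|Parcel A∩Parcel B| = 28 + 23 − 16 = 35.00.

35.00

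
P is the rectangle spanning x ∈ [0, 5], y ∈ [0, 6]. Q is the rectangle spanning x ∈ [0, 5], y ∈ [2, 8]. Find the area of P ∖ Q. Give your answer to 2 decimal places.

10.00

|P∩Q|: x∈[0,5], y∈[2,6] → 5·4 = 20.
|P| = 30.
|P ∖ Q| = |P| − |P∩Q| = 30 − 20 = 10.00.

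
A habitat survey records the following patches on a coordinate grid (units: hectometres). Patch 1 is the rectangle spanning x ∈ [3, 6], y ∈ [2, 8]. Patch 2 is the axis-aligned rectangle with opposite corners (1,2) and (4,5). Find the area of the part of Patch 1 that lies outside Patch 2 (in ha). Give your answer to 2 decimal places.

15.00

|Patch 1∩Patch 2|: x∈[3,4], y∈[2,5] → 1·3 = 3.
|Patch 1| = 18.
|Patch 1 ∖ Patch 2| = |Patch 1| − |Patch 1∩Patch 2| = 18 − 3 = 15.00.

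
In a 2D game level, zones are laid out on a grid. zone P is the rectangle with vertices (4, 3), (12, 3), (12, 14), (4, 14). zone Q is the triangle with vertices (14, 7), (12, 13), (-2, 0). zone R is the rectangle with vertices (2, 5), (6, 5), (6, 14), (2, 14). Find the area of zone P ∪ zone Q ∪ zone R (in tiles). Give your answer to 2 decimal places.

121.70

By inclusion–exclusion:
Individual areas: |zone P| = 88, |zone Q| = 55, |zone R| = 36.
|zone P∩zone Q| = 39.125.
|zone P∩zone R|: x∈[4,6], y∈[5,14] → 2·9 = 18.
|zone Q∩zone R| = 3.1758.
|zone P∩zone Q∩zone R| = 3.
|zone P ∪ zone Q ∪ zone R| = 179 − 60.3008 + 3 = 121.70.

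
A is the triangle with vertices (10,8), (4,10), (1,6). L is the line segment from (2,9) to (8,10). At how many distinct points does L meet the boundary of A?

2

The segment meets the boundary at (5.333,9.556), (3.429,9.238).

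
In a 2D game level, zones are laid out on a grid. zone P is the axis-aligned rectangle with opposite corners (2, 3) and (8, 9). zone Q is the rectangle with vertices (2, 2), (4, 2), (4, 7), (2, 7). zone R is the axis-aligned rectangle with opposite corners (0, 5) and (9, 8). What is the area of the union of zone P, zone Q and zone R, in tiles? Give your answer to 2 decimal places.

By inclusion–exclusion:
Individual areas: |zone P| = 36, |zone Q| = 10, |zone R| = 27.
|zone P∩zone Q|: x∈[2,4], y∈[3,7] → 2·4 = 8.
|zone P∩zone R|: x∈[2,8], y∈[5,8] → 6·3 = 18.
|zone Q∩zone R|: x∈[2,4], y∈[5,7] → 2·2 = 4.
|zone P∩zone Q∩zone R| = 4.
|zone P ∪ zone Q ∪ zone R| = 73 − 30 + 4 = 47.00.

47.00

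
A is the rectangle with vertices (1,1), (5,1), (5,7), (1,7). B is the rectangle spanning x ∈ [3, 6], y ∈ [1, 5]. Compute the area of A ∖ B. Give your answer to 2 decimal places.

16.00

|A∩B|: x∈[3,5], y∈[1,5] → 2·4 = 8.
|A| = 24.
|A ∖ B| = |A| − |A∩B| = 24 − 8 = 16.00.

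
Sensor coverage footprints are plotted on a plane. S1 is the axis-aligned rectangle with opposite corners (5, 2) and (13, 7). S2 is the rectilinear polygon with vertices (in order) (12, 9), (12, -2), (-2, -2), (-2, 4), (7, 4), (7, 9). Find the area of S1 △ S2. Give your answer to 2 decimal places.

91.00

|S1| = 40, |S2| = 109, |S1∩S2| = 29.
|S1 △ S2| = |S1| + |S2| − 2·|S1∩S2| = 40 + 109 − 58 = 91.00.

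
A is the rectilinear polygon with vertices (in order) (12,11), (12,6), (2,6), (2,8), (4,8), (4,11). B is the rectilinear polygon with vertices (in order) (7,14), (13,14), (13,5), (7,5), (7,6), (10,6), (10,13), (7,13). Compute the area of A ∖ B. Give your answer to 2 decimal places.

|A| = 44, |A∩B| = 10.
|A ∖ B| = |A| − |A∩B| = 44 − 10 = 34.00.

34.00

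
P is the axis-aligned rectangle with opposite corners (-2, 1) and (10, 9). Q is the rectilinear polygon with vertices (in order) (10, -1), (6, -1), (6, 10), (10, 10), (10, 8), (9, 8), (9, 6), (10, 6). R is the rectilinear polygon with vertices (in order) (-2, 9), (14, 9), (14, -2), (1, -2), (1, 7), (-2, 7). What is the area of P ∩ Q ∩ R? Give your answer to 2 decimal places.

30.00

The intersection is the polygon with vertices (6,1), (6,9), (10,9), (10,8), (9,8), (9,6), (10,6), (10,1).
By the shoelace formula its area is 30.00.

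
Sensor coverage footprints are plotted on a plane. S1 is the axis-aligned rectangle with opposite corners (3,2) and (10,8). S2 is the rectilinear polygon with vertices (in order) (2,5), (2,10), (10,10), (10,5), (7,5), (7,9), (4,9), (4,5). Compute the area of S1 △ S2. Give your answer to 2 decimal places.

|S1| = 42, |S2| = 28, |S1∩S2| = 12.
|S1 △ S2| = |S1| + |S2| − 2·|S1∩S2| = 42 + 28 − 24 = 46.00.

46.00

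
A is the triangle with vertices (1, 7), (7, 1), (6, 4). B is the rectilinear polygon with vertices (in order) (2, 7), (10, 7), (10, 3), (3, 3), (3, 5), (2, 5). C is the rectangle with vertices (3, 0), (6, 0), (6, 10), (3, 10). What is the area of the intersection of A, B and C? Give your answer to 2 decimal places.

The intersection is the polygon with vertices (6,4), (6,3), (5,3), (3,5), (3,5.8).
By the shoelace formula its area is 3.70.

3.70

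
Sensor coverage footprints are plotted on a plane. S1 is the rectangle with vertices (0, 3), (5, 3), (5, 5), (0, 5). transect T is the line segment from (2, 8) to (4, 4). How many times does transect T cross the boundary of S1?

The segment meets the boundary at (3.5,5).

1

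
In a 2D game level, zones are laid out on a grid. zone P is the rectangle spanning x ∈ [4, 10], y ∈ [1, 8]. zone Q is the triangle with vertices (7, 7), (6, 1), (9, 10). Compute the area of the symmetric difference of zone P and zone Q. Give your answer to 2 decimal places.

|zone P| = 42, |zone Q| = 4.5, |zone P∩zone Q| = 3.8333.
|zone P △ zone Q| = |zone P| + |zone Q| − 2·|zone P∩zone Q| = 42 + 4.5 − 7.6667 = 38.83.

38.83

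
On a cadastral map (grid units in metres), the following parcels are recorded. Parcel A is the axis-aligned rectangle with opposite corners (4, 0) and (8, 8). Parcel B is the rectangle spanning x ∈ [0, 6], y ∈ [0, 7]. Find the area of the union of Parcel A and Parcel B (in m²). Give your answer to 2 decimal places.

By inclusion–exclusion:
Individual areas: |Parcel A| = 32, |Parcel B| = 42.
|Parcel A∩Parcel B|: x∈[4,6], y∈[0,7] → 2·7 = 14.
|Parcel A ∪ Parcel B| = 74 − 14 = 60.00.

60.00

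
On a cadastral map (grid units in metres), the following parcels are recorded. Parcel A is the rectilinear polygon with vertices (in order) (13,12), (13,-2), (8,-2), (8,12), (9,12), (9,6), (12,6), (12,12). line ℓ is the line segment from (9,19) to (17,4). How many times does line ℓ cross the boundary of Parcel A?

The segment meets the boundary at (13,11.5), (12.733,12).

2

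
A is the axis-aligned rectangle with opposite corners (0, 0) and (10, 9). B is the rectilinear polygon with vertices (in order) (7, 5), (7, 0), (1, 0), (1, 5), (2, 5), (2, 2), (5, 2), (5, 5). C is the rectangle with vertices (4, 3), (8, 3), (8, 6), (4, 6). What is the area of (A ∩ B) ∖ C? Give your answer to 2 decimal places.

17.00

|A ∩ B| = 21.
|(A ∩ B) ∩ C| = 4.
|(A ∩ B) ∖ C| = 21 − 4 = 17.00.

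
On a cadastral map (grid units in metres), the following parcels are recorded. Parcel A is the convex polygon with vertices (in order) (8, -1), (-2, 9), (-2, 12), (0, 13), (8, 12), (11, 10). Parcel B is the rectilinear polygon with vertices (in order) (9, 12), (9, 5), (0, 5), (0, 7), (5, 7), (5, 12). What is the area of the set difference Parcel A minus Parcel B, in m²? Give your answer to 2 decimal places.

|Parcel A| = 104.5, |Parcel A∩Parcel B| = 35.6667.
|Parcel A ∖ Parcel B| = |Parcel A| − |Parcel A∩Parcel B| = 104.5 − 35.6667 = 68.83.

68.83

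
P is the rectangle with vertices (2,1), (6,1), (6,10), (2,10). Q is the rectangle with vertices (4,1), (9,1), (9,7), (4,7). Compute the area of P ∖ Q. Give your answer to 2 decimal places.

24.00

|P∩Q|: x∈[4,6], y∈[1,7] → 2·6 = 12.
|P| = 36.
|P ∖ Q| = |P| − |P∩Q| = 36 − 12 = 24.00.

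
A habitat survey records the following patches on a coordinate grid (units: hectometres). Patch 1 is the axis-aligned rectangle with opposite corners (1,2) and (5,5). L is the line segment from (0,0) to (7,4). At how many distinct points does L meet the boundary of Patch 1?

2

The segment meets the boundary at (5,2.857), (3.5,2).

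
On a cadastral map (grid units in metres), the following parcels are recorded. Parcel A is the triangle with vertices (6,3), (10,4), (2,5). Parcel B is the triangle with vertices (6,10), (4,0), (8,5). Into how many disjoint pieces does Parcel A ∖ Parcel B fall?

Parcel A ∖ Parcel B splits into 2 disjoint pieces (area 1.6705, area 1.4967).

2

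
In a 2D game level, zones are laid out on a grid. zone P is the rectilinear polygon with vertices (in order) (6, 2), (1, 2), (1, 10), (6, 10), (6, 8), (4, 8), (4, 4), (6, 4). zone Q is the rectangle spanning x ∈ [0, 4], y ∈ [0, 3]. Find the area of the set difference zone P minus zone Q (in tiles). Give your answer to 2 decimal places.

|zone P| = 32, |zone P∩zone Q| = 3.
|zone P ∖ zone Q| = |zone P| − |zone P∩zone Q| = 32 − 3 = 29.00.

29.00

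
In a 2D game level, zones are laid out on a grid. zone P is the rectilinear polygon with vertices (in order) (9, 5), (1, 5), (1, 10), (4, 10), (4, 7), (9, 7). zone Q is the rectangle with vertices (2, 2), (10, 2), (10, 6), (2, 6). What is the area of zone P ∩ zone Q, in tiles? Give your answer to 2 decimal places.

The intersection is the polygon with vertices (2,5), (2,6), (9,6), (9,5).
By the shoelace formula its area is 7.00.

7.00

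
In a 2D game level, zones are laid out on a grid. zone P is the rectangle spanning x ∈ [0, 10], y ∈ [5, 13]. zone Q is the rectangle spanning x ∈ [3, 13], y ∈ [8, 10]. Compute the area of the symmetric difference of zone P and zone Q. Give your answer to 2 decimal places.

72.00

|zone P∩zone Q|: x∈[3,10], y∈[8,10] → 7·2 = 14.
|zone P △ zone Q| = |zone P| + |zone Q| − 2·|zone P∩zone Q| = 80 + 20 − 28 = 72.00.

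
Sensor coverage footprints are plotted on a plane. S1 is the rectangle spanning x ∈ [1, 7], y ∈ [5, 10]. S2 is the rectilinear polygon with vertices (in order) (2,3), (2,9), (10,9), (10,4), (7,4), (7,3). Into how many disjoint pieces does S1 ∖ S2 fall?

S1 ∖ S2 is a single connected region.

1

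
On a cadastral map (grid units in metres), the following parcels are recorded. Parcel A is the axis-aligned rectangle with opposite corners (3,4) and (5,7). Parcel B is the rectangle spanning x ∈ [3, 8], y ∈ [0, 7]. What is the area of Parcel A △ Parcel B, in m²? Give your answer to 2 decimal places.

|Parcel A∩Parcel B|: x∈[3,5], y∈[4,7] → 2·3 = 6.
|Parcel A △ Parcel B| = |Parcel A| + |Parcel B| − 2·|Parcel A∩Parcel B| = 6 + 35 − 12 = 29.00.

29.00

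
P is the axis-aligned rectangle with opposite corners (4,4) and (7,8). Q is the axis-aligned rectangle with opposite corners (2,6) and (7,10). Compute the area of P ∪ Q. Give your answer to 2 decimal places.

26.00

By inclusion–exclusion:
Individual areas: |P| = 12, |Q| = 20.
|P∩Q|: x∈[4,7], y∈[6,8] → 3·2 = 6.
|P ∪ Q| = 32 − 6 = 26.00.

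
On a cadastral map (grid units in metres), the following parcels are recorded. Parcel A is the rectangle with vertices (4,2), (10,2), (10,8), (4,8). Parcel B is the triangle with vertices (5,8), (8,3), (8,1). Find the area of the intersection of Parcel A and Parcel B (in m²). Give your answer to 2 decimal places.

The intersection is the polygon with vertices (7.571,2), (5,8), (8,3), (8,2).
By the shoelace formula its area is 2.79.

2.79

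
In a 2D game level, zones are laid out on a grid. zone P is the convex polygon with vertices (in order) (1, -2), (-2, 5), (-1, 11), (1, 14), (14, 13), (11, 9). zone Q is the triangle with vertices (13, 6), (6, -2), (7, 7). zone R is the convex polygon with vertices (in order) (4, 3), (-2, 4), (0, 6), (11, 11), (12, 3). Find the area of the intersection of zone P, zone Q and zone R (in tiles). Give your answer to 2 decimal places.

The intersection is the polygon with vertices (7,7), (8.895,6.684), (6.696,4.266).
By the shoelace formula its area is 2.64.

2.64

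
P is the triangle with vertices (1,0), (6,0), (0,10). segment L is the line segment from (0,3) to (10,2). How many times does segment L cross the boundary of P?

2

The segment meets the boundary at (4.468,2.553), (0.707,2.929).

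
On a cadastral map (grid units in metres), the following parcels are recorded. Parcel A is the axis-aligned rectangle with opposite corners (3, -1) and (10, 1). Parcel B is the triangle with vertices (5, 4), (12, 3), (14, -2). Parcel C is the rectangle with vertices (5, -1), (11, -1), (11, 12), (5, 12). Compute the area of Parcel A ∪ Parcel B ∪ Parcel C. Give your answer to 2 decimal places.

By inclusion–exclusion:
Individual areas: |Parcel A| = 14, |Parcel B| = 16.5, |Parcel C| = 78.
|Parcel A∩Parcel B| = 0.0833.
|Parcel A∩Parcel C|: x∈[5,10], y∈[-1,1] → 5·2 = 10.
|Parcel B∩Parcel C| = 9.4286.
|Parcel A∩Parcel B∩Parcel C| = 0.0833.
|Parcel A ∪ Parcel B ∪ Parcel C| = 108.5 − 19.5119 + 0.0833 = 89.07.

89.07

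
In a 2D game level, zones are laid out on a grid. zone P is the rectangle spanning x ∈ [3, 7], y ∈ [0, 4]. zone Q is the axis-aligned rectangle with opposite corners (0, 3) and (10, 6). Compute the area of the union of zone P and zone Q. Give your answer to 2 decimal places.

42.00

By inclusion–exclusion:
Individual areas: |zone P| = 16, |zone Q| = 30.
|zone P∩zone Q|: x∈[3,7], y∈[3,4] → 4·1 = 4.
|zone P ∪ zone Q| = 46 − 4 = 42.00.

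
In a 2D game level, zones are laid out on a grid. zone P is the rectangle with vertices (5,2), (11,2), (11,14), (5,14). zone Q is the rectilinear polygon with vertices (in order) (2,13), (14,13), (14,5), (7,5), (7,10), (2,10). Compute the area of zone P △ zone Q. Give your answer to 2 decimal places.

67.00

|zone P| = 72, |zone Q| = 71, |zone P∩zone Q| = 38.
|zone P △ zone Q| = |zone P| + |zone Q| − 2·|zone P∩zone Q| = 72 + 71 − 76 = 67.00.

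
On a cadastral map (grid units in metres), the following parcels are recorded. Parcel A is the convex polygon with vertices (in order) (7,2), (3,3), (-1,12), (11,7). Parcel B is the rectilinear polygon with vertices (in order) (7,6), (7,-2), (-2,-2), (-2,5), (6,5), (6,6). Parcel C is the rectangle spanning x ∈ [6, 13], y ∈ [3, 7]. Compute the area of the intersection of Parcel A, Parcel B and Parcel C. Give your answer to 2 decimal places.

The intersection is the polygon with vertices (6,6), (7,6), (7,3), (6,3), (6,5).
By the shoelace formula its area is 3.00.

3.00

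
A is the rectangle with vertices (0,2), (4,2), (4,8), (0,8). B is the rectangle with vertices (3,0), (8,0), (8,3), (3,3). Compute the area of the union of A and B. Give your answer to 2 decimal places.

By inclusion–exclusion:
Individual areas: |A| = 24, |B| = 15.
|A∩B|: x∈[3,4], y∈[2,3] → 1·1 = 1.
|A ∪ B| = 39 − 1 = 38.00.

38.00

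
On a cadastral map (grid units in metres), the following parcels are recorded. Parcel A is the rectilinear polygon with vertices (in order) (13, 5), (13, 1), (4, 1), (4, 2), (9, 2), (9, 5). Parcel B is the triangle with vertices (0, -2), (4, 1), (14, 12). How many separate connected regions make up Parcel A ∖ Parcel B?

1

Parcel A ∖ Parcel B is a single connected region.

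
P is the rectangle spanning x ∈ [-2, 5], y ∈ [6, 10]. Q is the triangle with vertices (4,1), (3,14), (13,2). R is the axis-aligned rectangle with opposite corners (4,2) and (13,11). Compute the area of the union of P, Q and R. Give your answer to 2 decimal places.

114.60

By inclusion–exclusion:
Individual areas: |P| = 28, |Q| = 59, |R| = 81.
|P∩Q| = 6.1538.
|P∩R|: x∈[4,5], y∈[6,10] → 1·4 = 4.
|Q∩R| = 47.25.
|P∩Q∩R| = 4.
|P ∪ Q ∪ R| = 168 − 57.4038 + 4 = 114.60.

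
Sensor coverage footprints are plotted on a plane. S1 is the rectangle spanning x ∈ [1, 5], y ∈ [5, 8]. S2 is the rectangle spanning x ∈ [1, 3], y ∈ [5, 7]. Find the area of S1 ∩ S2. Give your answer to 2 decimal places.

4.00

|S1∩S2|: x∈[1,3], y∈[5,7] → 2·2 = 4.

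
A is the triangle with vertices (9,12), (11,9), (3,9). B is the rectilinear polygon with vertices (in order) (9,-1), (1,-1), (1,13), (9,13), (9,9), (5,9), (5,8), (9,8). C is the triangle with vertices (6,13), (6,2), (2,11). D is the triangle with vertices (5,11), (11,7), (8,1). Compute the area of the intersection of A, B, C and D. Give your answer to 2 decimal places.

The intersection is the polygon with vertices (5.857,10.429), (6,10.333), (6,9), (5.6,9), (5.261,10.13).
By the shoelace formula its area is 0.77.

0.77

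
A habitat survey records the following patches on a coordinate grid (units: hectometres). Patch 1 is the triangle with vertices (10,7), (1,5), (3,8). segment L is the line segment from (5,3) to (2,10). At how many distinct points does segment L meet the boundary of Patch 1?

The segment meets the boundary at (2.913,7.87), (3.87,5.638).

2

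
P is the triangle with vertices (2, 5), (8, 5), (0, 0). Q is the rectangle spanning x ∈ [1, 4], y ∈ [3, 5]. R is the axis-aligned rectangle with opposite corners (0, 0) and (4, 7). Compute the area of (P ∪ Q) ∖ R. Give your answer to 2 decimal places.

5.00

|P ∪ Q| = 16.2.
|(P ∪ Q) ∩ R| = 11.2.
|(P ∪ Q) ∖ R| = 16.2 − 11.2 = 5.00.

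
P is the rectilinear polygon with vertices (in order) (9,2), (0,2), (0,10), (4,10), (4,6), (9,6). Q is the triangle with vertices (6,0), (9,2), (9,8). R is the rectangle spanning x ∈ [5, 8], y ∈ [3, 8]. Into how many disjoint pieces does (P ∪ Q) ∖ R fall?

1

(P ∪ Q) ∖ R is a single connected region.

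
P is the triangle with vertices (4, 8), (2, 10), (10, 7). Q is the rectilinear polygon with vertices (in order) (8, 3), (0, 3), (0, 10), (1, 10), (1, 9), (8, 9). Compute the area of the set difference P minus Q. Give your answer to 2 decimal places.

1.25

|P| = 5, |P∩Q| = 3.75.
|P ∖ Q| = |P| − |P∩Q| = 5 − 3.75 = 1.25.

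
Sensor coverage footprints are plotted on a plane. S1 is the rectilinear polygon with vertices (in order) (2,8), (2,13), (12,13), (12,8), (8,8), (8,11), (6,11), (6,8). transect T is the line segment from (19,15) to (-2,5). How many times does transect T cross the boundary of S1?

The segment meets the boundary at (4.3,8), (8,9.762), (6,8.81), (12,11.667).

4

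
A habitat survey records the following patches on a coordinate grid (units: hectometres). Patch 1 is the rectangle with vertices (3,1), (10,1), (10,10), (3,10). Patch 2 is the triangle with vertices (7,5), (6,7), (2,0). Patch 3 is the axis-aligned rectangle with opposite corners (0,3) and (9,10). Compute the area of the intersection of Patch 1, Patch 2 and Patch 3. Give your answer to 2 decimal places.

5.57

The intersection is the polygon with vertices (6,7), (7,5), (5,3), (3.714,3).
By the shoelace formula its area is 5.57.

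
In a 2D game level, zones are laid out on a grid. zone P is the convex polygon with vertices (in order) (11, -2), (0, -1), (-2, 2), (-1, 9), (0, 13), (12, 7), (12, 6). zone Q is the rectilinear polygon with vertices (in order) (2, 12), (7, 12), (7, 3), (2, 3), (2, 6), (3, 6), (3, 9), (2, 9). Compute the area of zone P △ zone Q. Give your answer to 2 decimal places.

|zone P| = 150, |zone Q| = 42, |zone P∩zone Q| = 35.75.
|zone P △ zone Q| = |zone P| + |zone Q| − 2·|zone P∩zone Q| = 150 + 42 − 71.5 = 120.50.

120.50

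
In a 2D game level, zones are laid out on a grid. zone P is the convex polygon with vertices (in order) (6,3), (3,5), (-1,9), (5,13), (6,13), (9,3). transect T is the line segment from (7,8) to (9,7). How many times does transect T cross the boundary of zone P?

1

The segment meets the boundary at (7.588,7.706).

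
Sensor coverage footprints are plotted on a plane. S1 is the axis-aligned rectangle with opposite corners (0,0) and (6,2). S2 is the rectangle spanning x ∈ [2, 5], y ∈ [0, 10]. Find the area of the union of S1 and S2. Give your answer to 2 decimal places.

By inclusion–exclusion:
Individual areas: |S1| = 12, |S2| = 30.
|S1∩S2|: x∈[2,5], y∈[0,2] → 3·2 = 6.
|S1 ∪ S2| = 42 − 6 = 36.00.

36.00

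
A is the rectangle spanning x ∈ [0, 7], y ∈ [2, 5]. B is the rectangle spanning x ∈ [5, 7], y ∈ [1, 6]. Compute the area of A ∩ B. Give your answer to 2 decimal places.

6.00

|A∩B|: x∈[5,7], y∈[2,5] → 2·3 = 6.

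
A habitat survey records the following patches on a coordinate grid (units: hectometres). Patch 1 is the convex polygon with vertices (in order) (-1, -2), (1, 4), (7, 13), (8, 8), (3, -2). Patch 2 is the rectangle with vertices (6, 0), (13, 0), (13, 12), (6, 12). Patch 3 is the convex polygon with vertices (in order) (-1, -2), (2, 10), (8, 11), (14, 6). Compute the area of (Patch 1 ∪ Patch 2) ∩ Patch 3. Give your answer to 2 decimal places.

|Patch 1 ∪ Patch 2| = 130.1833.
|(Patch 1 ∪ Patch 2) ∩ Patch 3| = 80.72.

80.72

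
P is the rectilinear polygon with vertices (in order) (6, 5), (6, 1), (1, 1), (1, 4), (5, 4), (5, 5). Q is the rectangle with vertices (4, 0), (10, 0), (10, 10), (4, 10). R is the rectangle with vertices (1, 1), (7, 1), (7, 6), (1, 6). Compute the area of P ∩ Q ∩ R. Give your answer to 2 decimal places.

The intersection is the polygon with vertices (4,1), (4,4), (5,4), (5,5), (6,5), (6,1).
By the shoelace formula its area is 7.00.

7.00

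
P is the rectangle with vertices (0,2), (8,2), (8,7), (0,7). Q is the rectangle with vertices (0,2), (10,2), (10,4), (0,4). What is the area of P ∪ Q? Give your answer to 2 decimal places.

By inclusion–exclusion:
Individual areas: |P| = 40, |Q| = 20.
|P∩Q|: x∈[0,8], y∈[2,4] → 8·2 = 16.
|P ∪ Q| = 60 − 16 = 44.00.

44.00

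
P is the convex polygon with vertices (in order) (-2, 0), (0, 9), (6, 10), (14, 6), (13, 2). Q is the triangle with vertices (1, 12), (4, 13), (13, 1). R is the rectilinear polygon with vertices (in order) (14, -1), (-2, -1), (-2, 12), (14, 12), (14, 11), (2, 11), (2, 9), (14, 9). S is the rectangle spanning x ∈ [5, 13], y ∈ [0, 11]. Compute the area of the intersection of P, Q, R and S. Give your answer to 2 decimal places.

The intersection is the polygon with vertices (12.048,1.873), (5,8.333), (5,9), (7,9), (12.318,1.909).
By the shoelace formula its area is 10.53.

10.53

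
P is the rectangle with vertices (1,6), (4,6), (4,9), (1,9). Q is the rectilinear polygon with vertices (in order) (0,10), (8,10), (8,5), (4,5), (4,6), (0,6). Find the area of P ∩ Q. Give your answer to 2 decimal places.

9.00

The intersection is the polygon with vertices (1,9), (4,9), (4,6), (1,6).
By the shoelace formula its area is 9.00.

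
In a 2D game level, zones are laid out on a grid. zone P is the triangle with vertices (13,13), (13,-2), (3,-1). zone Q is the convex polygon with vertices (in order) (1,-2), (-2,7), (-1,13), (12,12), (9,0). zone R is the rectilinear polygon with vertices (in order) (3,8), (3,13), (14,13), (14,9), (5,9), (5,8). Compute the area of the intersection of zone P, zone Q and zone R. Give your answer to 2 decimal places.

The intersection is the polygon with vertices (11.846,11.385), (11.25,9), (10.143,9).
By the shoelace formula its area is 1.32.

1.32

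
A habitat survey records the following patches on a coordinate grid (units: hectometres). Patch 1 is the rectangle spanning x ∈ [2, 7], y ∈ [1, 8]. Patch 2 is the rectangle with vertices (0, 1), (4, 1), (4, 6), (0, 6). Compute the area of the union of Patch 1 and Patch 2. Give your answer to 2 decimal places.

45.00

By inclusion–exclusion:
Individual areas: |Patch 1| = 35, |Patch 2| = 20.
|Patch 1∩Patch 2|: x∈[2,4], y∈[1,6] → 2·5 = 10.
|Patch 1 ∪ Patch 2| = 55 − 10 = 45.00.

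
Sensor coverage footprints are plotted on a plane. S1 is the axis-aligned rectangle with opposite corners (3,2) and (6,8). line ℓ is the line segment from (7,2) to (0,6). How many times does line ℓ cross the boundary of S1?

The segment meets the boundary at (3,4.286), (6,2.571).

2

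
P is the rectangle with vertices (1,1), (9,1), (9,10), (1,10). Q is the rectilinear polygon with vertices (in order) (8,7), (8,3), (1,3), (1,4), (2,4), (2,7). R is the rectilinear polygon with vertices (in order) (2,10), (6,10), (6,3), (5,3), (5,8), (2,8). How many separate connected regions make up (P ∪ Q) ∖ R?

1

(P ∪ Q) ∖ R is a single connected region.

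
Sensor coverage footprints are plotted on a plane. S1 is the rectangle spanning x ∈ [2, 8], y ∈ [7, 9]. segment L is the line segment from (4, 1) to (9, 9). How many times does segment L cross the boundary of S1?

The segment meets the boundary at (8,7.4), (7.75,7).

2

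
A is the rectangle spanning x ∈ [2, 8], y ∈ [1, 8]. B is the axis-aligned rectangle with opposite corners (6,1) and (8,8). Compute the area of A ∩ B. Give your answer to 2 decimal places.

14.00

|A∩B|: x∈[6,8], y∈[1,8] → 2·7 = 14.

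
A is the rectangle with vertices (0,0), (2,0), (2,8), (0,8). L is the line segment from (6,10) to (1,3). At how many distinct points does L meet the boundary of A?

1

The segment meets the boundary at (2,4.4).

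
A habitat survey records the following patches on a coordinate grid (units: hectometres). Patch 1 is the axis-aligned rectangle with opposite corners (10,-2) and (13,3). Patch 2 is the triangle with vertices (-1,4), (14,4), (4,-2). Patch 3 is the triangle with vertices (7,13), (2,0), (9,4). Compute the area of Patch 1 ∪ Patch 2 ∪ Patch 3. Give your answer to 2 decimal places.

By inclusion–exclusion:
Individual areas: |Patch 1| = 15, |Patch 2| = 45, |Patch 3| = 35.5.
|Patch 1∩Patch 2| = 1.6333.
|Patch 1∩Patch 3| = 0.
|Patch 2∩Patch 3| = 10.899.
|Patch 1∩Patch 2∩Patch 3| = 0.
|Patch 1 ∪ Patch 2 ∪ Patch 3| = 95.5 − 12.5323 + 0 = 82.97.

82.97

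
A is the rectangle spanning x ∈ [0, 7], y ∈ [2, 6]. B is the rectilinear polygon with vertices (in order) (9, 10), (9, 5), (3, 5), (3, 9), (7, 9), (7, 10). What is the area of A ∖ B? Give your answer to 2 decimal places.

24.00

|A| = 28, |A∩B| = 4.
|A ∖ B| = |A| − |A∩B| = 28 − 4 = 24.00.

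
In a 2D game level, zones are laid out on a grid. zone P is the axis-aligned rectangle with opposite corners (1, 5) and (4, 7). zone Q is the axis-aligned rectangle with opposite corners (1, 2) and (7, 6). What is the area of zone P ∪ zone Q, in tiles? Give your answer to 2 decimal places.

27.00

By inclusion–exclusion:
Individual areas: |zone P| = 6, |zone Q| = 24.
|zone P∩zone Q|: x∈[1,4], y∈[5,6] → 3·1 = 3.
|zone P ∪ zone Q| = 30 − 3 = 27.00.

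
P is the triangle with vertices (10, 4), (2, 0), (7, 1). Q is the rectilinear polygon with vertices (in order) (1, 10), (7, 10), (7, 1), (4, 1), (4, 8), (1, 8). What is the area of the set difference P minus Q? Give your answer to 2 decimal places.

|P| = 6, |P∩Q| = 2.25.
|P ∖ Q| = |P| − |P∩Q| = 6 − 2.25 = 3.75.

3.75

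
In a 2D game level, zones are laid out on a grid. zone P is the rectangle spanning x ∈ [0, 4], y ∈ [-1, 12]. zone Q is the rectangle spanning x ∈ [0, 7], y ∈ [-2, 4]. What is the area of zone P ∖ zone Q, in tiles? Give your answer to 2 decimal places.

32.00

|zone P∩zone Q|: x∈[0,4], y∈[-1,4] → 4·5 = 20.
|zone P| = 52.
|zone P ∖ zone Q| = |zone P| − |zone P∩zone Q| = 52 − 20 = 32.00.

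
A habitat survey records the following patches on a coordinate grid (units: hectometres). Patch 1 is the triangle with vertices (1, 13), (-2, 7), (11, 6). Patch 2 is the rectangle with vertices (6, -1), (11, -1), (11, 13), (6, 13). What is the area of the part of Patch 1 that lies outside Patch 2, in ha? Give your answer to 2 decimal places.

|Patch 1| = 40.5, |Patch 1∩Patch 2| = 7.7885.
|Patch 1 ∖ Patch 2| = |Patch 1| − |Patch 1∩Patch 2| = 40.5 − 7.7885 = 32.71.

32.71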